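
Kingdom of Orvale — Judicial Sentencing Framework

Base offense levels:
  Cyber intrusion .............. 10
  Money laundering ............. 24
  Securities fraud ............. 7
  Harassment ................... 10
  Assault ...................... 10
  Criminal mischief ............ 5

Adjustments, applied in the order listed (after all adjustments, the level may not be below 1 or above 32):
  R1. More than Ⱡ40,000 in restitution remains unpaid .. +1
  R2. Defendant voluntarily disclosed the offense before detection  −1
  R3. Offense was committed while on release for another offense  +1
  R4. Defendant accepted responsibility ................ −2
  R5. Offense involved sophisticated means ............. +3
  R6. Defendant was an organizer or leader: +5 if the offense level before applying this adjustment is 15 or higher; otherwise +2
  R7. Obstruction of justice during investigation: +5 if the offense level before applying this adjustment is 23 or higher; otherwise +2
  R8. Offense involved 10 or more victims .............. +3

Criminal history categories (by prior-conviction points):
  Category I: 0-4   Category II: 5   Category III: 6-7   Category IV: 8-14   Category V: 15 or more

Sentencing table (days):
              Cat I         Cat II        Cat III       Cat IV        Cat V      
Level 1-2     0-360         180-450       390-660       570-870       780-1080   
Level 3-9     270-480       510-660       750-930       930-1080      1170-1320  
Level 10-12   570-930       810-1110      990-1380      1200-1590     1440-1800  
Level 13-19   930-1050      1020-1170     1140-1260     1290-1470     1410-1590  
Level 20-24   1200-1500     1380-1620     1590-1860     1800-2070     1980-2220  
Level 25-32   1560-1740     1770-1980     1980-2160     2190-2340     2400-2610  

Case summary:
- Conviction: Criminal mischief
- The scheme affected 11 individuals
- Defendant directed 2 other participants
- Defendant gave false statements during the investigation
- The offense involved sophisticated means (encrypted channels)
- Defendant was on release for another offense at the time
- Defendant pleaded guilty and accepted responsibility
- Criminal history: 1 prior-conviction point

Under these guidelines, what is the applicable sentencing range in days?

930-1050 days

Base offense level for criminal mischief: 5.
R1 does not apply.
R2 does not apply.
R3 applies: 5 + 1 = 6.
R4 applies: 6 − 2 = 4.
R5 applies: 4 + 3 = 7.
R6 applies (level before this adjustment is 7 < 15, so +2): 7 + 2 = 9.
R7 applies (level before this adjustment is 9 < 23, so +2): 9 + 2 = 11.
R8 applies: 11 + 3 = 14.
Final offense level: 14.
Criminal history: 1 prior point → Category I (0-4).
Level 14 falls in the 13-19 band.
Grid: Level 13-19 × Category I = 930-1050 days.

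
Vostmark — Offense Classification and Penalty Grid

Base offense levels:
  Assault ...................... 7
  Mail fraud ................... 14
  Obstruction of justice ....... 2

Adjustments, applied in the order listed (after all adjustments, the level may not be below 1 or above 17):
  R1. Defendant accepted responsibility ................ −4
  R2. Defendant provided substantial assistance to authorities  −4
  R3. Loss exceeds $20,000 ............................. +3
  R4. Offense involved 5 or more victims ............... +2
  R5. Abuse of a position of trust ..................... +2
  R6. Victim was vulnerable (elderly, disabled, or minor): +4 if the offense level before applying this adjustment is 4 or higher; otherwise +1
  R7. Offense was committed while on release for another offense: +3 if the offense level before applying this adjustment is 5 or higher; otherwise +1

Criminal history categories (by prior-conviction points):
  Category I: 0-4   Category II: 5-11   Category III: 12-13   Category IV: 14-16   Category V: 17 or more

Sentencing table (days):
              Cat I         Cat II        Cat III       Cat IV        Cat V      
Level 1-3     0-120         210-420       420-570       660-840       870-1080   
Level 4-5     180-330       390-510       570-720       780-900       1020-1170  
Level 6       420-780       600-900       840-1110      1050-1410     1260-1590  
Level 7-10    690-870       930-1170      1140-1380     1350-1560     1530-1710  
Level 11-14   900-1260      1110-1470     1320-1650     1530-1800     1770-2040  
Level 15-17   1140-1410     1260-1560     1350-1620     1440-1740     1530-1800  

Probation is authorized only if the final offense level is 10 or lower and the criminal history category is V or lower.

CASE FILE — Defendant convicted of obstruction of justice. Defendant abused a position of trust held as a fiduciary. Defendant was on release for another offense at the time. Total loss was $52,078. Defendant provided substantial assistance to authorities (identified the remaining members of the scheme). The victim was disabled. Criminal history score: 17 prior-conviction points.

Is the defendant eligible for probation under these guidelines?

Yes

Base offense level for obstruction of justice: 2.
R1 does not apply.
R2 applies: 2 − 4 = -2.
R3 applies: -2 + 3 = 1.
R5 applies: 1 + 2 = 3.
R6 applies (level before this adjustment is 3 < 4, so +1): 3 + 1 = 4.
R7 applies (level before this adjustment is 4 < 5, so +1): 4 + 1 = 5.
Final offense level: 5.
Criminal history: 17 prior points → Category V (17+).
Level 5 falls in the 4-5 band.
Grid: Level 4-5 × Category V = 1020-1170 days.
Probation check: level 5 ≤ 10 and category V ≤ V → eligible.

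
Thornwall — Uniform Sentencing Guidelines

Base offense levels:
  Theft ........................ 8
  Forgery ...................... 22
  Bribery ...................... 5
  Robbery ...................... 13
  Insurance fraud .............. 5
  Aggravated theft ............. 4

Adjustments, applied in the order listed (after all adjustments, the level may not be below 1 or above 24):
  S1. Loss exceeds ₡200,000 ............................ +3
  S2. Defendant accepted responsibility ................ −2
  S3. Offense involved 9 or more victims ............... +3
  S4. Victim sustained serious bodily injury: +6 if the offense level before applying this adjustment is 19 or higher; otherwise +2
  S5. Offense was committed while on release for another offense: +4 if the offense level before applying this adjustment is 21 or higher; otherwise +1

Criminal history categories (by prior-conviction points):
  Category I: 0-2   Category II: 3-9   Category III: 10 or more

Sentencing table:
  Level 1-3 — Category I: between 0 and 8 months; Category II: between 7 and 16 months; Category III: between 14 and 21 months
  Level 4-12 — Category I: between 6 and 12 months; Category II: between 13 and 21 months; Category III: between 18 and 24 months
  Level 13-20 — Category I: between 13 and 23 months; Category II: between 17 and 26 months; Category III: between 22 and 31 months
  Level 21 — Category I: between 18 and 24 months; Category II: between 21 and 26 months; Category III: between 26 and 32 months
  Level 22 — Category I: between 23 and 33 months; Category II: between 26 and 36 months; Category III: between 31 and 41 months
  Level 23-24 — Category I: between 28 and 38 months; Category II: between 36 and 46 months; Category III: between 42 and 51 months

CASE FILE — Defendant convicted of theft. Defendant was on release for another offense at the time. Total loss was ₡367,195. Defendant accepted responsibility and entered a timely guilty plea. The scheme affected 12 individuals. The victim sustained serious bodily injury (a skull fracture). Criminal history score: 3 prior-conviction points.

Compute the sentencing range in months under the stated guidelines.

17-26 months

Base offense level for theft: 8.
S1 applies: 8 + 3 = 11.
S2 applies: 11 − 2 = 9.
S3 applies: 9 + 3 = 12.
S4 applies (level before this adjustment is 12 < 19, so +2): 12 + 2 = 14.
S5 applies (level before this adjustment is 14 < 21, so +1): 14 + 1 = 15.
Final offense level: 15.
Criminal history: 3 prior points → Category II (3-9).
Level 15 falls in the 13-20 band.
Grid: Level 13-20 × Category II = 17-26 months.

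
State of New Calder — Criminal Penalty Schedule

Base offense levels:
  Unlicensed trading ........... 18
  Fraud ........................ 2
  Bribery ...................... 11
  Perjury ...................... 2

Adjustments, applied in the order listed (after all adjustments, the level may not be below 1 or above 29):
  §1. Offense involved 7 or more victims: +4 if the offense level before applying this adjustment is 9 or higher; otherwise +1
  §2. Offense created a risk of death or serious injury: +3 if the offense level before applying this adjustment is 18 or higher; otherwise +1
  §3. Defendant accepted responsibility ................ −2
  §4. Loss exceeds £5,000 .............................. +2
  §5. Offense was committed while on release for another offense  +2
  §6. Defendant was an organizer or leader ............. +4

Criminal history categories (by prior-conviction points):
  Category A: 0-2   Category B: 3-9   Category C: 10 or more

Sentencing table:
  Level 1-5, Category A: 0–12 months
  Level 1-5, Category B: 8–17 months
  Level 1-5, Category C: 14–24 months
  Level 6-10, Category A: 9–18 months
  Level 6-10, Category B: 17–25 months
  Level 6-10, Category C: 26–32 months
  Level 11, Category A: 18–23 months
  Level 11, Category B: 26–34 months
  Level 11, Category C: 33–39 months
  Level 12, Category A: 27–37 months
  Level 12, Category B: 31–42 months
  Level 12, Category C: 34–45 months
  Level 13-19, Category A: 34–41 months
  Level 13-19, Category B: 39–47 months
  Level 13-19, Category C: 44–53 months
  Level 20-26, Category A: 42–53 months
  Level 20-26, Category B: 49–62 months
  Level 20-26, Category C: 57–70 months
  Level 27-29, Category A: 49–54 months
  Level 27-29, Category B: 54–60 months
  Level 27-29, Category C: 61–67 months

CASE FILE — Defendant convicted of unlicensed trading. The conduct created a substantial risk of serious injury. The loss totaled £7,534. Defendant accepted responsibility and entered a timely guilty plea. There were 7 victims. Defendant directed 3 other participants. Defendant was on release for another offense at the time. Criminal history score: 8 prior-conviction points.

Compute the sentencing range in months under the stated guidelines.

Base offense level for unlicensed trading: 18.
§1 applies (level before this adjustment is 18 ≥ 9, so +4): 18 + 4 = 22.
§2 applies (level before this adjustment is 22 ≥ 18, so +3): 22 + 3 = 25.
§3 applies: 25 − 2 = 23.
§4 applies: 23 + 2 = 25.
§5 applies: 25 + 2 = 27.
§6 applies: 27 + 4 = 31.
Level 31 exceeds the maximum of 29; capped at 29.
Final offense level: 29.
Criminal history: 8 prior points → Category B (3-9).
Level 29 falls in the 27-29 band.
Grid: Level 27-29 × Category B = 54-60 months.

54-60 months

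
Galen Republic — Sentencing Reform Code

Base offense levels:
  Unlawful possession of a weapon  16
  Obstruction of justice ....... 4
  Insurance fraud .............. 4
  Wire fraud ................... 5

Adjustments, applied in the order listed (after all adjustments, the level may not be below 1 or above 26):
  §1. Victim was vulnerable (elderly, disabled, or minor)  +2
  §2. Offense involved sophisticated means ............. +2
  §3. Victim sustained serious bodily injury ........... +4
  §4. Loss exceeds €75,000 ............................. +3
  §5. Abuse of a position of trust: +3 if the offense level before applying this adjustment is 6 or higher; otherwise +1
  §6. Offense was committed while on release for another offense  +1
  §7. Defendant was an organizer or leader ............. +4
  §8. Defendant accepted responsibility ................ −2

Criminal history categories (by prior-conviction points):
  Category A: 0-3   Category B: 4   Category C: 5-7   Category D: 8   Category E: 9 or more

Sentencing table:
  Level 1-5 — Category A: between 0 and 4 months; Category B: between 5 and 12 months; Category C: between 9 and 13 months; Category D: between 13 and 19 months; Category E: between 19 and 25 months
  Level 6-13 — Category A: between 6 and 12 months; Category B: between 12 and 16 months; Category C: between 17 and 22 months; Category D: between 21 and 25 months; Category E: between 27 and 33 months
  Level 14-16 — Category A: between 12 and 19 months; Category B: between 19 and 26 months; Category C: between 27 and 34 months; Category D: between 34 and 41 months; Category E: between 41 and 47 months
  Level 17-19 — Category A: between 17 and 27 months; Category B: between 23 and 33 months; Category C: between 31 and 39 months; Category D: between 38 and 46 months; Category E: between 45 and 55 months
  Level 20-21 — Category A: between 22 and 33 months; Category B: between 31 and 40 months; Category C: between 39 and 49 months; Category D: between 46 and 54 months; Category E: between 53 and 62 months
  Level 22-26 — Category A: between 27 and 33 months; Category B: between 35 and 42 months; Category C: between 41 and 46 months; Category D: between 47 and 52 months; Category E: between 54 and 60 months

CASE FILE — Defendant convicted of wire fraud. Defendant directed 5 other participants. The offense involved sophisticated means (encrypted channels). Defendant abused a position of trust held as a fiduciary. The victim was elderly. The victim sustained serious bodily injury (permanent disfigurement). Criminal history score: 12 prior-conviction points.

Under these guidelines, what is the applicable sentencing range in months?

53-62 months

Base offense level for wire fraud: 5.
§1 applies: 5 + 2 = 7.
§2 applies: 7 + 2 = 9.
§3 applies: 9 + 4 = 13.
§5 applies (level before this adjustment is 13 ≥ 6, so +3): 13 + 3 = 16.
§6 does not apply.
§7 applies: 16 + 4 = 20.
Final offense level: 20.
Criminal history: 12 prior points → Category E (9+).
Level 20 falls in the 20-21 band.
Grid: Level 20-21 × Category E = 53-62 months.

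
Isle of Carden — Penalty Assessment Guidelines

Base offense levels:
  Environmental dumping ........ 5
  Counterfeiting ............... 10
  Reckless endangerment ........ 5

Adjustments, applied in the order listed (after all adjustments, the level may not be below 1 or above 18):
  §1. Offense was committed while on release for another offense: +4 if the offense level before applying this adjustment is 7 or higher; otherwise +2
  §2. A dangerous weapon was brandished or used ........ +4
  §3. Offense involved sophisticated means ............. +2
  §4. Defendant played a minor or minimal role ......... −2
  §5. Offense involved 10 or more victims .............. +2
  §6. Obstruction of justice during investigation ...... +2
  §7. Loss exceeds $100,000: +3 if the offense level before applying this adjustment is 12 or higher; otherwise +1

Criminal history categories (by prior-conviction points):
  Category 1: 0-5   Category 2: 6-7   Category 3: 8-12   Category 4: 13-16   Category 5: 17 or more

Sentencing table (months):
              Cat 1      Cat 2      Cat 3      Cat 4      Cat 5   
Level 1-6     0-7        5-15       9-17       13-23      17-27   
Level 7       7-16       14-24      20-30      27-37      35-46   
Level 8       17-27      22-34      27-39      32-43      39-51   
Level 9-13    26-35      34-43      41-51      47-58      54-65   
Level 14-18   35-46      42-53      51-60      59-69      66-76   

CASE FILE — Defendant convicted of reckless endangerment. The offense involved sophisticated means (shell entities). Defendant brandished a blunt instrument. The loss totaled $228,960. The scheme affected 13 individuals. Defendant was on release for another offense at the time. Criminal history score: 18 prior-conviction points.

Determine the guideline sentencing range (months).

66-76 months

Base offense level for reckless endangerment: 5.
§1 applies (level before this adjustment is 5 < 7, so +2): 5 + 2 = 7.
§2 applies: 7 + 4 = 11.
§3 applies: 11 + 2 = 13.
§5 applies: 13 + 2 = 15.
§6 does not apply.
§7 applies (level before this adjustment is 15 ≥ 12, so +3): 15 + 3 = 18.
Final offense level: 18.
Criminal history: 18 prior points → Category 5 (17+).
Level 18 falls in the 14-18 band.
Grid: Level 14-18 × Category 5 = 66-76 months.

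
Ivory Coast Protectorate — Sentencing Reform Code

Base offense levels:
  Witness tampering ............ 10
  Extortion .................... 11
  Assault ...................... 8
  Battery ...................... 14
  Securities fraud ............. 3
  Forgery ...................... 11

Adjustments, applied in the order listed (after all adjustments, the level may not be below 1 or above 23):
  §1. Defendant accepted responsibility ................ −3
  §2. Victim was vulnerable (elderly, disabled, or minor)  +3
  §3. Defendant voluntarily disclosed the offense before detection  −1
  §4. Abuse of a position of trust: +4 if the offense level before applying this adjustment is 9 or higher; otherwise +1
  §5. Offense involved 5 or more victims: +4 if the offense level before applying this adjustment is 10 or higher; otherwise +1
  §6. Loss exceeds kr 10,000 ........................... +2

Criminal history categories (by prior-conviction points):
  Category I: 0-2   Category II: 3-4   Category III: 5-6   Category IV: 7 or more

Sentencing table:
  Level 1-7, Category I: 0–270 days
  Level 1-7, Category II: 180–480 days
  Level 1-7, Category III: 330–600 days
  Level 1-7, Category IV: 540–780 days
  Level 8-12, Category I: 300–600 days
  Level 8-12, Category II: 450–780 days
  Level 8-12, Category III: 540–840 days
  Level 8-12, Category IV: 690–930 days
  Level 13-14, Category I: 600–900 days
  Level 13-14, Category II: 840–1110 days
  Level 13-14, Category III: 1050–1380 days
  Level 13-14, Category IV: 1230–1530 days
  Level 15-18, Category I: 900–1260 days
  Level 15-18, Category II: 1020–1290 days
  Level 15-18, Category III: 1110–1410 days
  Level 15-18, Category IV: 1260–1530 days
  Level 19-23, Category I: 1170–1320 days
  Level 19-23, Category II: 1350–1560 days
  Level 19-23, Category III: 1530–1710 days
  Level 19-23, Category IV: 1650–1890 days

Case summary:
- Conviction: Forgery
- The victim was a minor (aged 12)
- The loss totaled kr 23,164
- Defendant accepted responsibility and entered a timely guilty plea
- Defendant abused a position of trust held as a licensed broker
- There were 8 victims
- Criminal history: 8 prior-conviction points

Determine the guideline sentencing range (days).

Base offense level for forgery: 11.
§1 applies: 11 − 3 = 8.
§2 applies: 8 + 3 = 11.
§3 does not apply.
§4 applies (level before this adjustment is 11 ≥ 9, so +4): 11 + 4 = 15.
§5 applies (level before this adjustment is 15 ≥ 10, so +4): 15 + 4 = 19.
§6 applies: 19 + 2 = 21.
Final offense level: 21.
Criminal history: 8 prior points → Category IV (7+).
Level 21 falls in the 19-23 band.
Grid: Level 19-23 × Category IV = 1650-1890 days.

1650-1890 days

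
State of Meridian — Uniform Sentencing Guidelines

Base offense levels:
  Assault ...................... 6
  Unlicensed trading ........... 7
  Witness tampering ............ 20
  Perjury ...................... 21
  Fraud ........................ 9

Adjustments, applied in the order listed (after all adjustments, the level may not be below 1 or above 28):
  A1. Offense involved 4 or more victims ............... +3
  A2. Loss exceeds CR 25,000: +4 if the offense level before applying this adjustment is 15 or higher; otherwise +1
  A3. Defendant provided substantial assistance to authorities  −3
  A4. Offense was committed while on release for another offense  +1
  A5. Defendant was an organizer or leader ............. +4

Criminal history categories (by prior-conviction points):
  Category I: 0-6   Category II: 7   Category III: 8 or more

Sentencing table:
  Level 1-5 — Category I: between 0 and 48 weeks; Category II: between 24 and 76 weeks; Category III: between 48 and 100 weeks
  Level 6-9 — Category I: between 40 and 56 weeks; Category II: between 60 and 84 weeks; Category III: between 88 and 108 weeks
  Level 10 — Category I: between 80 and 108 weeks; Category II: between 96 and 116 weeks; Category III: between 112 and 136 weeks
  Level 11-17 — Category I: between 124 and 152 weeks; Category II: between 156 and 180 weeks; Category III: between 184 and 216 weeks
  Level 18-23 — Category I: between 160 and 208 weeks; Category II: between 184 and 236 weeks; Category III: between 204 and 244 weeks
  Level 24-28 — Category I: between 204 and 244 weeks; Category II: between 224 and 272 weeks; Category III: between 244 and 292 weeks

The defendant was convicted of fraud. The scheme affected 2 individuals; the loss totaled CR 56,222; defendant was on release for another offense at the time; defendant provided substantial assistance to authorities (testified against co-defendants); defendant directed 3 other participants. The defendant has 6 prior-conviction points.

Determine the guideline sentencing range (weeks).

124-152 weeks

Base offense level for fraud: 9.
A2 applies (level before this adjustment is 9 < 15, so +1): 9 + 1 = 10.
A3 applies: 10 − 3 = 7.
A4 applies: 7 + 1 = 8.
A5 applies: 8 + 4 = 12.
Final offense level: 12.
Criminal history: 6 prior points → Category I (0-6).
Level 12 falls in the 11-17 band.
Grid: Level 11-17 × Category I = 124-152 weeks.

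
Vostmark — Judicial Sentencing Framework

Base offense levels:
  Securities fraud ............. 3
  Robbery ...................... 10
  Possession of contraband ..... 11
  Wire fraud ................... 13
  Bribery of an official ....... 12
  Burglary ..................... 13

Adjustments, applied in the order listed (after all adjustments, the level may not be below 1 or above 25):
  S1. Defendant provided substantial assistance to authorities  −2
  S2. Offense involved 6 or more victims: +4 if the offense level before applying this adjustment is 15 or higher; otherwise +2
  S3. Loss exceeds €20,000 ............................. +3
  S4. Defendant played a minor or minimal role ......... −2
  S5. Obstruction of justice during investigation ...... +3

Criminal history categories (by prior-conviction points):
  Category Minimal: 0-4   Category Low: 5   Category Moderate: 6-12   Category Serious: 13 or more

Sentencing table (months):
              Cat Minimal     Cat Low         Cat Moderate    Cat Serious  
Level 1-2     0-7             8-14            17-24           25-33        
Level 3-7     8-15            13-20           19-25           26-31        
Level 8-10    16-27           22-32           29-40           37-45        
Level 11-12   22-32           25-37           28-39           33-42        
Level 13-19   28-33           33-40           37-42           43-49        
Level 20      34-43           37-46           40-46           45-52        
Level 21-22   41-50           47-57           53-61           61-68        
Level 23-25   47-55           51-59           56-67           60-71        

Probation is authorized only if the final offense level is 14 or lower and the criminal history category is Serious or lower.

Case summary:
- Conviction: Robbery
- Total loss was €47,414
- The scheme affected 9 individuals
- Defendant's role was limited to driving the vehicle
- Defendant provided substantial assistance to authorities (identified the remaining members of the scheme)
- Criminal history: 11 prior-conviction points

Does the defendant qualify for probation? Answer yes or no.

Yes

Base offense level for robbery: 10.
S1 applies: 10 − 2 = 8.
S2 applies (level before this adjustment is 8 < 15, so +2): 8 + 2 = 10.
S3 applies: 10 + 3 = 13.
S4 applies: 13 − 2 = 11.
Final offense level: 11.
Criminal history: 11 prior points → Category Moderate (6-12).
Level 11 falls in the 11-12 band.
Grid: Level 11-12 × Category Moderate = 28-39 months.
Probation check: level 11 ≤ 14 and category Moderate ≤ Serious → eligible.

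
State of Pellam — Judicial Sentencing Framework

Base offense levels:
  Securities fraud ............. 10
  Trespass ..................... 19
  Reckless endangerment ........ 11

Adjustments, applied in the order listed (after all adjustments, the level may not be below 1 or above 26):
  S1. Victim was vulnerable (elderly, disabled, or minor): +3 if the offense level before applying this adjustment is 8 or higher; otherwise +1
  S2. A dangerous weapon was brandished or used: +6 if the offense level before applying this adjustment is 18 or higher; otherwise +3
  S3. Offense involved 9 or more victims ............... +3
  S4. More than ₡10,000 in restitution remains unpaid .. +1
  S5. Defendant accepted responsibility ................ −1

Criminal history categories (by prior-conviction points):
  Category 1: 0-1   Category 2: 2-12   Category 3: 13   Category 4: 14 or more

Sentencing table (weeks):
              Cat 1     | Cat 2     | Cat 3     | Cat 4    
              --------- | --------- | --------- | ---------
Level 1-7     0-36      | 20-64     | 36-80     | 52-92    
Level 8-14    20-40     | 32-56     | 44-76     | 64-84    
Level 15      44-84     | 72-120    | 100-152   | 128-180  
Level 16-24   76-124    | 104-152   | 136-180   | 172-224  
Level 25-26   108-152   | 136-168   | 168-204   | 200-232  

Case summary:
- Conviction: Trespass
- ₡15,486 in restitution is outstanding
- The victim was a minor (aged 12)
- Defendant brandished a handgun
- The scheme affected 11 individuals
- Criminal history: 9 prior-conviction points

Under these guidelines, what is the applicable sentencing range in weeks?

Base offense level for trespass: 19.
S1 applies (level before this adjustment is 19 ≥ 8, so +3): 19 + 3 = 22.
S2 applies (level before this adjustment is 22 ≥ 18, so +6): 22 + 6 = 28.
S3 applies: 28 + 3 = 31.
S4 applies: 31 + 1 = 32.
S5 does not apply.
Level 32 exceeds the maximum of 26; capped at 26.
Final offense level: 26.
Criminal history: 9 prior points → Category 2 (2-12).
Level 26 falls in the 25-26 band.
Grid: Level 25-26 × Category 2 = 136-168 weeks.

136-168 weeks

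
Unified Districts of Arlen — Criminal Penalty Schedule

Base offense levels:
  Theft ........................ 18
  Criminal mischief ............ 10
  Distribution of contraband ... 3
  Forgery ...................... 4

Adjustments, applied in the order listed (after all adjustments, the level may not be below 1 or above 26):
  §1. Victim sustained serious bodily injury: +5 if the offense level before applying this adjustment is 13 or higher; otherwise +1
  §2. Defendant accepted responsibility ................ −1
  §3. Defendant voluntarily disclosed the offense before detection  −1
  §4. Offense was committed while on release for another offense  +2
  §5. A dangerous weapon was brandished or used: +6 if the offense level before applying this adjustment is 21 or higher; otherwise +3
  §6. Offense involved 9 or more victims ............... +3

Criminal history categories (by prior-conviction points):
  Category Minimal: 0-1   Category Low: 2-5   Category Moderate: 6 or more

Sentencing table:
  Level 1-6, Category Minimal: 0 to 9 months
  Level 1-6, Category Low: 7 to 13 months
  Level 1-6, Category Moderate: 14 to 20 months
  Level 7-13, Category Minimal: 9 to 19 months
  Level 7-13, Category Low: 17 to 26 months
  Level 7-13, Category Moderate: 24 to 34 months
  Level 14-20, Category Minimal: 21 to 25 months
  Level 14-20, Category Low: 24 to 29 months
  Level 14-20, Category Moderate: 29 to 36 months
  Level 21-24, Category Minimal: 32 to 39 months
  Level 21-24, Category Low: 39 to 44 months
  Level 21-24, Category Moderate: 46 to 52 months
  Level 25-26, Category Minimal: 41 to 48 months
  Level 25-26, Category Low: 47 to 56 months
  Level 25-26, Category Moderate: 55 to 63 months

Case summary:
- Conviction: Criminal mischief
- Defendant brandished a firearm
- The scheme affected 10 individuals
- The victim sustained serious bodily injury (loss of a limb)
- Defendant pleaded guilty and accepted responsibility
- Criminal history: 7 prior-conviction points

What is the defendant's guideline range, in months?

Base offense level for criminal mischief: 10.
§1 applies (level before this adjustment is 10 < 13, so +1): 10 + 1 = 11.
§2 applies: 11 − 1 = 10.
§5 applies (level before this adjustment is 10 < 21, so +3): 10 + 3 = 13.
§6 applies: 13 + 3 = 16.
Final offense level: 16.
Criminal history: 7 prior points → Category Moderate (6+).
Level 16 falls in the 14-20 band.
Grid: Level 14-20 × Category Moderate = 29-36 months.

29-36 months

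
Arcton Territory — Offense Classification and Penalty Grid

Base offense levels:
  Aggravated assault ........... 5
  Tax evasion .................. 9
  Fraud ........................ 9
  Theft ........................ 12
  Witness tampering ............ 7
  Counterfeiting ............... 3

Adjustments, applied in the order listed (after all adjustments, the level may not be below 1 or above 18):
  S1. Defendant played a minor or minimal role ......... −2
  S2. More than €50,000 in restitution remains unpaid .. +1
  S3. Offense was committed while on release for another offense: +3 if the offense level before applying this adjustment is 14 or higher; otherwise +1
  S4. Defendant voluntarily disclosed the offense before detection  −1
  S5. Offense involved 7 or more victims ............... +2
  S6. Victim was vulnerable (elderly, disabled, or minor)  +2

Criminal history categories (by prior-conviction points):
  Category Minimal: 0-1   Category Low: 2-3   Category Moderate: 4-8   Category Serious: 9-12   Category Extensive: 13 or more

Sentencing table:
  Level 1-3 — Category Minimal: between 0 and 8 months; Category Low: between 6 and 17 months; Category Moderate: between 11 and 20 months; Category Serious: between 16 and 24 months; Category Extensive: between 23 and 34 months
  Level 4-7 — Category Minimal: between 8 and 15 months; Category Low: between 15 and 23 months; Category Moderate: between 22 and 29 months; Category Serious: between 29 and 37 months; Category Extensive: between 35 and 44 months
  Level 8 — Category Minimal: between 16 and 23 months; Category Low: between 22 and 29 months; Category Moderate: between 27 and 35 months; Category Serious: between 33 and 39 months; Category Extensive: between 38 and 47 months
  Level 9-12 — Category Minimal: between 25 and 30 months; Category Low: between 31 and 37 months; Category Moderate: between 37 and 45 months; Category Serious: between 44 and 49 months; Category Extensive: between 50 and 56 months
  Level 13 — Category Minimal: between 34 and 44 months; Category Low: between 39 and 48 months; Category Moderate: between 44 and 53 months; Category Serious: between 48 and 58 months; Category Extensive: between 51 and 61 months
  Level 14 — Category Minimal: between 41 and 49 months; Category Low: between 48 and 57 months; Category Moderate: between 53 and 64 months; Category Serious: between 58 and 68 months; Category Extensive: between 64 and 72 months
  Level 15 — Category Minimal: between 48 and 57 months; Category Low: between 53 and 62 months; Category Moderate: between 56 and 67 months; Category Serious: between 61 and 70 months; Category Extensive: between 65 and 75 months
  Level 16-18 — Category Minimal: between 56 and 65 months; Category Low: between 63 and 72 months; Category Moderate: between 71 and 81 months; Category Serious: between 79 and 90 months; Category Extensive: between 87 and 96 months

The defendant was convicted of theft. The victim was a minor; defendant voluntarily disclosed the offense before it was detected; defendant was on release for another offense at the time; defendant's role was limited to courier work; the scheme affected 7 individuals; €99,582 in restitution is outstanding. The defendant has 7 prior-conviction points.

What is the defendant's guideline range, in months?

56-67 months

Base offense level for theft: 12.
S1 applies: 12 − 2 = 10.
S2 applies: 10 + 1 = 11.
S3 applies (level before this adjustment is 11 < 14, so +1): 11 + 1 = 12.
S4 applies: 12 − 1 = 11.
S5 applies: 11 + 2 = 13.
S6 applies: 13 + 2 = 15.
Final offense level: 15.
Criminal history: 7 prior points → Category Moderate (4-8).
Level 15 falls in the 15 band.
Grid: Level 15 × Category Moderate = 56-67 months.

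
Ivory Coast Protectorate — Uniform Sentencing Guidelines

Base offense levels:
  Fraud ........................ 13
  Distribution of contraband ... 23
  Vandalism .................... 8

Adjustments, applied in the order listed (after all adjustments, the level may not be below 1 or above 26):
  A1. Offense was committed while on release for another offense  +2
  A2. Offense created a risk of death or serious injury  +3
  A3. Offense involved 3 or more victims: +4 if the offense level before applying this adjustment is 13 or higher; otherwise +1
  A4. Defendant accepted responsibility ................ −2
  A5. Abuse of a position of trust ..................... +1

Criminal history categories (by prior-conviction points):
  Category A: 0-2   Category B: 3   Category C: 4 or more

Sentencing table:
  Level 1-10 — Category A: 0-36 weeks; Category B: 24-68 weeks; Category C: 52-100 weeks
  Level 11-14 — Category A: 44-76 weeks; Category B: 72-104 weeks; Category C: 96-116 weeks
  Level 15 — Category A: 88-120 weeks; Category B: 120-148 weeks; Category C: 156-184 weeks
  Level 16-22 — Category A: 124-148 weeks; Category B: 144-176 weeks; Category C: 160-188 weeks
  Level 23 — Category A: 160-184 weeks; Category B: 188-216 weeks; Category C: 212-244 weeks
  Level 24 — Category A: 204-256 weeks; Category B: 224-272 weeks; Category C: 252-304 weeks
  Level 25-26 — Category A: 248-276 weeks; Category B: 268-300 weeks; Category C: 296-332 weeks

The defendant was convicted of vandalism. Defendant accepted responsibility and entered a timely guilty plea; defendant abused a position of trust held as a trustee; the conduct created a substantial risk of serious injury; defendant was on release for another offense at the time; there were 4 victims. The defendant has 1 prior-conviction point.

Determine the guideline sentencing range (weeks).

124-148 weeks

Base offense level for vandalism: 8.
A1 applies: 8 + 2 = 10.
A2 applies: 10 + 3 = 13.
A3 applies (level before this adjustment is 13 ≥ 13, so +4): 13 + 4 = 17.
A4 applies: 17 − 2 = 15.
A5 applies: 15 + 1 = 16.
Final offense level: 16.
Criminal history: 1 prior point → Category A (0-2).
Level 16 falls in the 16-22 band.
Grid: Level 16-22 × Category A = 124-148 weeks.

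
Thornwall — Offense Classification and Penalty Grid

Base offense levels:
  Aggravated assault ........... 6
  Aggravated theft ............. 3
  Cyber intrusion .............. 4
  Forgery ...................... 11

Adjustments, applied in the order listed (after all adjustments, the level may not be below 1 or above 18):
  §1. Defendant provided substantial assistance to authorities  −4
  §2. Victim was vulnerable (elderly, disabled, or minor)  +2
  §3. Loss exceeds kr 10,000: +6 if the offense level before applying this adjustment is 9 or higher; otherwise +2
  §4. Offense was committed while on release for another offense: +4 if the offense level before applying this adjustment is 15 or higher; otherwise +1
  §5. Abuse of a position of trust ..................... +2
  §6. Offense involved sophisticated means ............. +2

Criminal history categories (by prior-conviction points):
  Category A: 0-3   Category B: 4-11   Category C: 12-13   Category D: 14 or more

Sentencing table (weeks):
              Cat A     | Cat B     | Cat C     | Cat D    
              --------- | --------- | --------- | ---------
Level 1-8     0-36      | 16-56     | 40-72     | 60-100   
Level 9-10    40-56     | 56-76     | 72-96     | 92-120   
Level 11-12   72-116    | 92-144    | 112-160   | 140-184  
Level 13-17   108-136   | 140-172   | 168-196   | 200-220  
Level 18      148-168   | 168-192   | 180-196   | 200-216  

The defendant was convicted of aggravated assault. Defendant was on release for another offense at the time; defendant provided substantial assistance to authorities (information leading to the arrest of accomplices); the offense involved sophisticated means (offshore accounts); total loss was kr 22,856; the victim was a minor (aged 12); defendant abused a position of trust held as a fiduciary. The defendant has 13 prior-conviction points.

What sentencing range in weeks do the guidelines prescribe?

112-160 weeks

Base offense level for aggravated assault: 6.
§1 applies: 6 − 4 = 2.
§2 applies: 2 + 2 = 4.
§3 applies (level before this adjustment is 4 < 9, so +2): 4 + 2 = 6.
§4 applies (level before this adjustment is 6 < 15, so +1): 6 + 1 = 7.
§5 applies: 7 + 2 = 9.
§6 applies: 9 + 2 = 11.
Final offense level: 11.
Criminal history: 13 prior points → Category C (12-13).
Level 11 falls in the 11-12 band.
Grid: Level 11-12 × Category C = 112-160 weeks.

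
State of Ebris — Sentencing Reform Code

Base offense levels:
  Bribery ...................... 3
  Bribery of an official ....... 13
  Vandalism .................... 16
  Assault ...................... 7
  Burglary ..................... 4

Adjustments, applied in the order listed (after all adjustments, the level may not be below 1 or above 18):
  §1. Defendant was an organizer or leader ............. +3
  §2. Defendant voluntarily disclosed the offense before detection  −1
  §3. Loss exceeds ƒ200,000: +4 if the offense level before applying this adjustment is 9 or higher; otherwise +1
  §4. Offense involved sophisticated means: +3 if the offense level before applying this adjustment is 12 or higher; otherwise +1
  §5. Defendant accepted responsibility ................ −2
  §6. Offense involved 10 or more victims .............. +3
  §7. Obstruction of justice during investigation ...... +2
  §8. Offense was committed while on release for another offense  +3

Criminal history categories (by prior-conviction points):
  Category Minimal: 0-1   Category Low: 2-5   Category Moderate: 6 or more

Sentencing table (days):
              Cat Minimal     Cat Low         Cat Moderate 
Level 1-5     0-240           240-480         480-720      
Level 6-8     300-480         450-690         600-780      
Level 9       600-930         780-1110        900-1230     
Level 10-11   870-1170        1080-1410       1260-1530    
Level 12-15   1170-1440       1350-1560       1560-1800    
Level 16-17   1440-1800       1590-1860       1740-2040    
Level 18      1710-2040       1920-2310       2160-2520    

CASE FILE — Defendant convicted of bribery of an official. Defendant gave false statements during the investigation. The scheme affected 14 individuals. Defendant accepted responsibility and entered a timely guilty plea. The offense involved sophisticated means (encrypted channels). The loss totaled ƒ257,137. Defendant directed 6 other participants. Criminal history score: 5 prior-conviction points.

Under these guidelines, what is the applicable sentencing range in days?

1920-2310 days

Base offense level for bribery of an official: 13.
§1 applies: 13 + 3 = 16.
§3 applies (level before this adjustment is 16 ≥ 9, so +4): 16 + 4 = 20.
§4 applies (level before this adjustment is 20 ≥ 12, so +3): 20 + 3 = 23.
§5 applies: 23 − 2 = 21.
§6 applies: 21 + 3 = 24.
§7 applies: 24 + 2 = 26.
Level 26 exceeds the maximum of 18; capped at 18.
Final offense level: 18.
Criminal history: 5 prior points → Category Low (2-5).
Level 18 falls in the 18 band.
Grid: Level 18 × Category Low = 1920-2310 days.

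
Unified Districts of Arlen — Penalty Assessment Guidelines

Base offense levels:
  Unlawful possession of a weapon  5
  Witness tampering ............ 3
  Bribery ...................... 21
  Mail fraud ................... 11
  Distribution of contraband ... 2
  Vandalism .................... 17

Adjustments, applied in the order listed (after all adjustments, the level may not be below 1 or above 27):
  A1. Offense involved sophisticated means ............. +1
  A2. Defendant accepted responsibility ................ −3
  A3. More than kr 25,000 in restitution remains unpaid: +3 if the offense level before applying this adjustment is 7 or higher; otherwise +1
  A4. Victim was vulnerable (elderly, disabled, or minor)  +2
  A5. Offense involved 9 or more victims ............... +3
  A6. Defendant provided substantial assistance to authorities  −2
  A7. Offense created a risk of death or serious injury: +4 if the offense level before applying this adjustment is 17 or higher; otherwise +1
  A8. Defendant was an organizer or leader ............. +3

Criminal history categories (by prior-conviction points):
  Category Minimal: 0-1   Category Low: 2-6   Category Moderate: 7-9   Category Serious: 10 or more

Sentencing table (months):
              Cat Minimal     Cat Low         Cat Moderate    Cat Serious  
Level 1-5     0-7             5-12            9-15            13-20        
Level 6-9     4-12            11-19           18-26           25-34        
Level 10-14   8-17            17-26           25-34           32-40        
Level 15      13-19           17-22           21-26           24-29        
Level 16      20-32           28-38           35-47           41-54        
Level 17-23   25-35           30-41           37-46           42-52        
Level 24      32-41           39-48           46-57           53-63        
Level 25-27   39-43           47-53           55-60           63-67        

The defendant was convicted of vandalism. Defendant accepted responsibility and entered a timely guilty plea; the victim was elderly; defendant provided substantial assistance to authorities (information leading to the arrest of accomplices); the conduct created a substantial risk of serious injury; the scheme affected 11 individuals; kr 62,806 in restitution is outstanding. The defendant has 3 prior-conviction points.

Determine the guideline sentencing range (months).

Base offense level for vandalism: 17.
A1 does not apply.
A2 applies: 17 − 3 = 14.
A3 applies (level before this adjustment is 14 ≥ 7, so +3): 14 + 3 = 17.
A4 applies: 17 + 2 = 19.
A5 applies: 19 + 3 = 22.
A6 applies: 22 − 2 = 20.
A7 applies (level before this adjustment is 20 ≥ 17, so +4): 20 + 4 = 24.
Final offense level: 24.
Criminal history: 3 prior points → Category Low (2-6).
Level 24 falls in the 24 band.
Grid: Level 24 × Category Low = 39-48 months.

39-48 months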